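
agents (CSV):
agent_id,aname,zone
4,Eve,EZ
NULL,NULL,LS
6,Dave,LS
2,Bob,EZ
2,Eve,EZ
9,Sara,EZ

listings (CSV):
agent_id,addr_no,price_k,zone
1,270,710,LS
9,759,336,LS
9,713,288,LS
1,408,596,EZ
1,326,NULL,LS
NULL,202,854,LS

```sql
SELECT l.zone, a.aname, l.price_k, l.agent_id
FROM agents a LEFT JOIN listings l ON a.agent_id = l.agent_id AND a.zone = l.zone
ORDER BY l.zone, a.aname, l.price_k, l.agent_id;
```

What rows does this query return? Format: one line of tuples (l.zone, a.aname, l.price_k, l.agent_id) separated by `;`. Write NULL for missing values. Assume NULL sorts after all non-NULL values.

LEFT JOIN keeps every row from `agents`; unmatched rows get NULL for `listings`'s columns.
Matching on a.agent_id = l.agent_id AND a.zone = l.zone. A NULL in a compared column never satisfies the condition.
Matched pairs: 0; unmatched a rows kept: 6.

(NULL, Bob, NULL, NULL); (NULL, Dave, NULL, NULL); (NULL, Eve, NULL, NULL); (NULL, Eve, NULL, NULL); (NULL, Sara, NULL, NULL); (NULL, NULL, NULL, NULL)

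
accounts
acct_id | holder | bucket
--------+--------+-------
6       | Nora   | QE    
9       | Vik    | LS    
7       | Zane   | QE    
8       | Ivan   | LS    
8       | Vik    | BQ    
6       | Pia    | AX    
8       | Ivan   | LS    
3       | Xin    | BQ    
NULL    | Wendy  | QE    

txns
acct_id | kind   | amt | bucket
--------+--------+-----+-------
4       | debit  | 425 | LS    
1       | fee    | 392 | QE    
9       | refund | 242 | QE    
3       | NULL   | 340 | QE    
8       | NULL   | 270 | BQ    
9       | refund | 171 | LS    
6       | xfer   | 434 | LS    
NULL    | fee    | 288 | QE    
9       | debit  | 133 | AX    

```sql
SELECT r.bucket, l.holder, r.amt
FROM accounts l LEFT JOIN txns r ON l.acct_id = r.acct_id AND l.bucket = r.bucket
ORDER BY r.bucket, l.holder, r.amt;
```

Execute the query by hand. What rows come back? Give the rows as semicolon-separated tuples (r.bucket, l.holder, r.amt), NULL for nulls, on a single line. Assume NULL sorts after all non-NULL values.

LEFT JOIN keeps every row from `accounts`; unmatched rows get NULL for `txns`'s columns.
Matching on l.acct_id = r.acct_id AND l.bucket = r.bucket. A NULL in a compared column never satisfies the condition.
- l[0] acct_id=6, bucket=QE → no match; kept with NULLs on the r side.
- l[1] acct_id=9, bucket=LS → 1 match(es) in r → 1 row(s).
- l[2] acct_id=7, bucket=QE → no match; kept with NULLs on the r side.
- l[3] acct_id=8, bucket=LS → no match; kept with NULLs on the r side.
- l[4] acct_id=8, bucket=BQ → 1 match(es) in r → 1 row(s).
- l[5] acct_id=6, bucket=AX → no match; kept with NULLs on the r side.
- l[6] acct_id=8, bucket=LS → no match; kept with NULLs on the r side.
- l[7] acct_id=3, bucket=BQ → no match; kept with NULLs on the r side.
- l[8] acct_id=NULL, bucket=QE → no match; kept with NULLs on the r side.
After projecting and ordering:
r.bucket | l.holder | r.amt
BQ | Vik | 270
LS | Vik | 171
NULL | Ivan | NULL
NULL | Ivan | NULL
NULL | Nora | NULL
NULL | Pia | NULL
NULL | Wendy | NULL
NULL | Xin | NULL
NULL | Zane | NULL

(BQ, Vik, 270); (LS, Vik, 171); (NULL, Ivan, NULL); (NULL, Ivan, NULL); (NULL, Nora, NULL); (NULL, Pia, NULL); (NULL, Wendy, NULL); (NULL, Xin, NULL); (NULL, Zane, NULL)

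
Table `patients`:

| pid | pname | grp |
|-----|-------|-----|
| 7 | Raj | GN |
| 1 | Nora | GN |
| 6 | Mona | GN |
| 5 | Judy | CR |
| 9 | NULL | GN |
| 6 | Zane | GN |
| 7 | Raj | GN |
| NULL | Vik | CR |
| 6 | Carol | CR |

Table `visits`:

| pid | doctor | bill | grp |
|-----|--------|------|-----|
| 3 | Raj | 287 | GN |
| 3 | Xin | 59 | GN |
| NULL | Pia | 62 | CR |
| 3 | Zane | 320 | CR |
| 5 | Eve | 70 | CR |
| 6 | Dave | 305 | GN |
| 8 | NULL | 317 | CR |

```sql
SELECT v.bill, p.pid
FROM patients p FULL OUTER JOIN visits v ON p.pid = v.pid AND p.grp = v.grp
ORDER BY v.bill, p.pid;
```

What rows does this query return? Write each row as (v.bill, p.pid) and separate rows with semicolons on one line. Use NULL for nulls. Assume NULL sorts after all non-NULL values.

FULL OUTER JOIN keeps every row from both sides; unmatched rows get NULL for the other side's columns.
Matching on p.pid = v.pid AND p.grp = v.grp. A NULL in a compared column never satisfies the condition.
Matched pairs: 3; unmatched p rows kept: 6; unmatched v rows kept: 5.

(59, NULL); (62, NULL); (70, 5); (287, NULL); (305, 6); (305, 6); (317, NULL); (320, NULL); (NULL, 1); (NULL, 6); (NULL, 7); (NULL, 7); (NULL, 9); (NULL, NULL)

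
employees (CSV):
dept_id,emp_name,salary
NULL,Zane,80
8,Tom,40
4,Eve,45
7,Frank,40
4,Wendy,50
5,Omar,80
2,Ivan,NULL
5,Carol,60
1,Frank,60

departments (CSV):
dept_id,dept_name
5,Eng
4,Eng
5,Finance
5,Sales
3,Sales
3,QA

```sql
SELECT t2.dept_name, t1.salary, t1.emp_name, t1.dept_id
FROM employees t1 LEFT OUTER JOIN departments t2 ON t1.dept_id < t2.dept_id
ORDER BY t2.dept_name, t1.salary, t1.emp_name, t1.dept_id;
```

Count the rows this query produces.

23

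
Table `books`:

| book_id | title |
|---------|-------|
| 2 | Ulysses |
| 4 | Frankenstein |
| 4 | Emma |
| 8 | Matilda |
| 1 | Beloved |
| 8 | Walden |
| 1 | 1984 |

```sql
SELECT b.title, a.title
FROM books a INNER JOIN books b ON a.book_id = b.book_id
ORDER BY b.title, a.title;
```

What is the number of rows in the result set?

INNER JOIN keeps only pairs where the ON condition holds.
Matching on a.book_id = b.book_id.
- a row (book_id=2): matches 1 b row(s) → 1 output row(s).
- a row (book_id=4): matches 2 b row(s) → 2 output row(s).
- a row (book_id=4): matches 2 b row(s) → 2 output row(s).
- a row (book_id=8): matches 2 b row(s) → 2 output row(s).
- a row (book_id=1): matches 2 b row(s) → 2 output row(s).
- a row (book_id=8): matches 2 b row(s) → 2 output row(s).
- a row (book_id=1): matches 2 b row(s) → 2 output row(s).
Total: 13 rows.

13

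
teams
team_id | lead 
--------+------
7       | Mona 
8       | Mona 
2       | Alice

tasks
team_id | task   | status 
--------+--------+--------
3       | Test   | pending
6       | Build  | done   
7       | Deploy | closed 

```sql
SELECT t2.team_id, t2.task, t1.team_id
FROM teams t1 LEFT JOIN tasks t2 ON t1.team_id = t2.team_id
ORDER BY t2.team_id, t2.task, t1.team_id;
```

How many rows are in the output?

LEFT JOIN keeps every row from `teams`; unmatched rows get NULL for `tasks`'s columns.
Matching on t1.team_id = t2.team_id.
- t1[0] team_id=7 → 1 match(es) in t2 → 1 row(s).
- t1[1] team_id=8 → no match; kept with NULLs on the t2 side.
- t1[2] team_id=2 → no match; kept with NULLs on the t2 side.
Total: 1 matched + 2 padded = 3 rows.

3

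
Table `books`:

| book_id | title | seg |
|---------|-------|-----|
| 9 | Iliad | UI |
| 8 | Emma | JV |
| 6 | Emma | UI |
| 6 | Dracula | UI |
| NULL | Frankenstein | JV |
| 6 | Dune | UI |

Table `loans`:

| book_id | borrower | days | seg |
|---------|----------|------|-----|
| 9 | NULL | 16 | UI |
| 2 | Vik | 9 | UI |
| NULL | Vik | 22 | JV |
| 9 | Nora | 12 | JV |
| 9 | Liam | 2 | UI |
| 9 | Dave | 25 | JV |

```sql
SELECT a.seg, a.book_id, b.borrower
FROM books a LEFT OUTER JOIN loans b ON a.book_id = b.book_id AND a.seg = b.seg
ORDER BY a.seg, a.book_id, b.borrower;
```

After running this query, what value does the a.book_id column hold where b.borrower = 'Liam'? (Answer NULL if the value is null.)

LEFT JOIN keeps every row from `books`; unmatched rows get NULL for `loans`'s columns.
Matching on a.book_id = b.book_id AND a.seg = b.seg. A NULL in a compared column never satisfies the condition.
- a (book_id=9, seg=UI) pairs with 2 row(s) of b.
- a (book_id=8, seg=JV) has no partner → padded with NULL.
- a (book_id=6, seg=UI) has no partner → padded with NULL.
- a (book_id=6, seg=UI) has no partner → padded with NULL.
- a (book_id=NULL, seg=JV) has no partner → padded with NULL.
- a (book_id=6, seg=UI) has no partner → padded with NULL.

9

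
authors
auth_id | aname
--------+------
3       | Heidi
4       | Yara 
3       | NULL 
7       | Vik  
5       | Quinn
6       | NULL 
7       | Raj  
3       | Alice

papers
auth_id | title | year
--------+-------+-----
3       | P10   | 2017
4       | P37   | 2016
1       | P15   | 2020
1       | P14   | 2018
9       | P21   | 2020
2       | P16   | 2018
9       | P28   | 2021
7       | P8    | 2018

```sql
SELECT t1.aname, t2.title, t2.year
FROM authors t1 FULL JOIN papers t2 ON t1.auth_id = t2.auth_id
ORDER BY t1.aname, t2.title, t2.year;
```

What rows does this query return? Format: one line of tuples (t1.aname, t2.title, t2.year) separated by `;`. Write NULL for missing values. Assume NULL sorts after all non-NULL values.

(Alice, P10, 2017); (Heidi, P10, 2017); (Quinn, NULL, NULL); (Raj, P8, 2018); (Vik, P8, 2018); (Yara, P37, 2016); (NULL, P10, 2017); (NULL, P14, 2018); (NULL, P15, 2020); (NULL, P16, 2018); (NULL, P21, 2020); (NULL, P28, 2021); (NULL, NULL, NULL)

FULL OUTER JOIN keeps every row from both sides; unmatched rows get NULL for the other side's columns.
Matching on t1.auth_id = t2.auth_id.
- t1[0] auth_id=3 → 1 match(es) in t2 → 1 row(s).
- t1[1] auth_id=4 → 1 match(es) in t2 → 1 row(s).
- t1[2] auth_id=3 → 1 match(es) in t2 → 1 row(s).
- t1[3] auth_id=7 → 1 match(es) in t2 → 1 row(s).
- t1[4] auth_id=5 → no match; kept with NULLs on the t2 side.
- t1[5] auth_id=6 → no match; kept with NULLs on the t2 side.
- t1[6] auth_id=7 → 1 match(es) in t2 → 1 row(s).
- t1[7] auth_id=3 → 1 match(es) in t2 → 1 row(s).
- plus 5 unmatched t2 row(s), each kept with NULL t1 columns.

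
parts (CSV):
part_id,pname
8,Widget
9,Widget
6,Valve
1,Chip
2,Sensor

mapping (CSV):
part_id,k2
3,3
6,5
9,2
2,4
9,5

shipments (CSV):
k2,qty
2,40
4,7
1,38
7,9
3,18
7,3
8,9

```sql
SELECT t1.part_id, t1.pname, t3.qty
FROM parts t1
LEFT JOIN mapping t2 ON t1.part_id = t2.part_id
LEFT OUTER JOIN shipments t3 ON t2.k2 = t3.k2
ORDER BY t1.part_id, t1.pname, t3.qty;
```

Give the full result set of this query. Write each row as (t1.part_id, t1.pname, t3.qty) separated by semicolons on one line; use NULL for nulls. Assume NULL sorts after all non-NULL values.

Evaluate left to right. First `parts t1 LEFT JOIN mapping t2` on part_id: 6 row(s).
Then LEFT JOIN `shipments t3` on k2: each of those 6 rows is kept; rows whose t2.k2 has no match in t3 get NULL for t3's columns.

(1, Chip, NULL); (2, Sensor, 7); (6, Valve, NULL); (8, Widget, NULL); (9, Widget, 40); (9, Widget, NULL)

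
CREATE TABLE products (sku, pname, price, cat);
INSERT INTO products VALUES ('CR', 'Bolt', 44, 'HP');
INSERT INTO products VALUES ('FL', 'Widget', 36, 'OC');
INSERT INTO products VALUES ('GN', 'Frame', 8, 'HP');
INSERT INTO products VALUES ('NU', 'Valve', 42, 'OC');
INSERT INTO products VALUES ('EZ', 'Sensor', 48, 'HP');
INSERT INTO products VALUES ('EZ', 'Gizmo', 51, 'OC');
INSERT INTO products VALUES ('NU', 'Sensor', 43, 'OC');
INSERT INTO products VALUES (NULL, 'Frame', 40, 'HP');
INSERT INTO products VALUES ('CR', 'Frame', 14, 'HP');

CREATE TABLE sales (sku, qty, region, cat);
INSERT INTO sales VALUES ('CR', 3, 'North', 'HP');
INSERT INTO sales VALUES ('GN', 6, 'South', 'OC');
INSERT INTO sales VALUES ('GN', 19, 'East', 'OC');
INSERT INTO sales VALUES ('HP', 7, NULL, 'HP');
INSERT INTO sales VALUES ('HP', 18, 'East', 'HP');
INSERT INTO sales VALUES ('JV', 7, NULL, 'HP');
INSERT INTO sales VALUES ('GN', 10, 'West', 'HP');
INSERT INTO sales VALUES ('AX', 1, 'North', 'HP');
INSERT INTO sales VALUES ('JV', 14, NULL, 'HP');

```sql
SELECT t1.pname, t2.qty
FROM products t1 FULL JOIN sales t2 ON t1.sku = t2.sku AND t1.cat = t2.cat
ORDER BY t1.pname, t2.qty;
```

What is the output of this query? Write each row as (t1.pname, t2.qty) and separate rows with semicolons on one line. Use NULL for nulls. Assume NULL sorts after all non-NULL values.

(Bolt, 3); (Frame, 3); (Frame, 10); (Frame, NULL); (Gizmo, NULL); (Sensor, NULL); (Sensor, NULL); (Valve, NULL); (Widget, NULL); (NULL, 1); (NULL, 6); (NULL, 7); (NULL, 7); (NULL, 14); (NULL, 18); (NULL, 19)

FULL OUTER JOIN keeps every row from both sides; unmatched rows get NULL for the other side's columns.
Matching on t1.sku = t2.sku AND t1.cat = t2.cat. A NULL in a compared column never satisfies the condition.
- t1[0] sku=CR, cat=HP → 1 match(es) in t2 → 1 row(s).
- t1[1] sku=FL, cat=OC → no match; kept with NULLs on the t2 side.
- t1[2] sku=GN, cat=HP → 1 match(es) in t2 → 1 row(s).
- t1[3] sku=NU, cat=OC → no match; kept with NULLs on the t2 side.
- t1[4] sku=EZ, cat=HP → no match; kept with NULLs on the t2 side.
- t1[5] sku=EZ, cat=OC → no match; kept with NULLs on the t2 side.
- t1[6] sku=NU, cat=OC → no match; kept with NULLs on the t2 side.
- t1[7] sku=NULL, cat=HP → no match; kept with NULLs on the t2 side.
- t1[8] sku=CR, cat=HP → 1 match(es) in t2 → 1 row(s).
- 7 row(s) from t2 found no t1 partner → padded with NULL.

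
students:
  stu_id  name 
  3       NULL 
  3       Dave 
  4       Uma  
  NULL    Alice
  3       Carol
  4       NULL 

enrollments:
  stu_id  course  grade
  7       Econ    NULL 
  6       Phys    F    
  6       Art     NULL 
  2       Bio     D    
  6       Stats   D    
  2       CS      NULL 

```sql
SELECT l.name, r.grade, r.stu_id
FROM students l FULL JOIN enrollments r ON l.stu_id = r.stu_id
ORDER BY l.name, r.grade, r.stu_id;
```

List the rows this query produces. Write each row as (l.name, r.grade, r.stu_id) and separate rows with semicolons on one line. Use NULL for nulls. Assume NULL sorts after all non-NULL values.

FULL OUTER JOIN keeps every row from both sides; unmatched rows get NULL for the other side's columns.
Matching on l.stu_id = r.stu_id. A NULL in a compared column never satisfies the condition.
Matched pairs: 0; unmatched l rows kept: 6; unmatched r rows kept: 6.

(Alice, NULL, NULL); (Carol, NULL, NULL); (Dave, NULL, NULL); (Uma, NULL, NULL); (NULL, D, 2); (NULL, D, 6); (NULL, F, 6); (NULL, NULL, 2); (NULL, NULL, 6); (NULL, NULL, 7); (NULL, NULL, NULL); (NULL, NULL, NULL)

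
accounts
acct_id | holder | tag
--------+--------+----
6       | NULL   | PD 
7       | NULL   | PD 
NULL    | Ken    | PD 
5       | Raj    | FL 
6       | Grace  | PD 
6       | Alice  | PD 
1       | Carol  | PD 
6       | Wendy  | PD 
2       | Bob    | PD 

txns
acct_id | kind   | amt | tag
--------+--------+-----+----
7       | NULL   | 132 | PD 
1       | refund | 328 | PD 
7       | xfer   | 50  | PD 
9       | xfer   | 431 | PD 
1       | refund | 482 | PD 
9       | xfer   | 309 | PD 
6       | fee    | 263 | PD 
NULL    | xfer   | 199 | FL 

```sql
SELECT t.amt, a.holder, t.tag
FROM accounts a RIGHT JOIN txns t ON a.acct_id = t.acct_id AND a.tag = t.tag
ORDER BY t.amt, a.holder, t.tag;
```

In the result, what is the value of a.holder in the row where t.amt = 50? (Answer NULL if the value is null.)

NULL

RIGHT JOIN keeps every row from `txns`; unmatched rows get NULL for `accounts`'s columns.
Matching on a.acct_id = t.acct_id AND a.tag = t.tag. A NULL in a compared column never satisfies the condition.
- a (acct_id=6, tag=PD) pairs with 1 row(s) of t.
- a (acct_id=7, tag=PD) pairs with 2 row(s) of t.
- a (acct_id=NULL, tag=PD) has no partner in t.
- a (acct_id=5, tag=FL) has no partner in t.
- a (acct_id=6, tag=PD) pairs with 1 row(s) of t.
- a (acct_id=6, tag=PD) pairs with 1 row(s) of t.
- a (acct_id=1, tag=PD) pairs with 2 row(s) of t.
- a (acct_id=6, tag=PD) pairs with 1 row(s) of t.
- a (acct_id=2, tag=PD) has no partner in t.
- 3 t row(s) had no a match → kept, a columns NULL.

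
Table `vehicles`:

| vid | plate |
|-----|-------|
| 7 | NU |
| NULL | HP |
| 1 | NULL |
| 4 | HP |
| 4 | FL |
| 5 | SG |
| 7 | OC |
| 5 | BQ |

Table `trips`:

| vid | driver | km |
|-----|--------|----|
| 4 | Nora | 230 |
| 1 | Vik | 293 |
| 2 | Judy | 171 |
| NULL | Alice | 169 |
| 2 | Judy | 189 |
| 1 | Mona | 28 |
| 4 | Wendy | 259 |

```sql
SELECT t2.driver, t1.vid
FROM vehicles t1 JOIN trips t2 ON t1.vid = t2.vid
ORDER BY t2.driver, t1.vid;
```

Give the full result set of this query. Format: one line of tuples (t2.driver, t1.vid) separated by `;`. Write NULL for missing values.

(Mona, 1); (Nora, 4); (Nora, 4); (Vik, 1); (Wendy, 4); (Wendy, 4)

INNER JOIN keeps only pairs where the ON condition holds.
Matching on t1.vid = t2.vid. A NULL in a compared column never satisfies the condition.
Matched pairs: 6.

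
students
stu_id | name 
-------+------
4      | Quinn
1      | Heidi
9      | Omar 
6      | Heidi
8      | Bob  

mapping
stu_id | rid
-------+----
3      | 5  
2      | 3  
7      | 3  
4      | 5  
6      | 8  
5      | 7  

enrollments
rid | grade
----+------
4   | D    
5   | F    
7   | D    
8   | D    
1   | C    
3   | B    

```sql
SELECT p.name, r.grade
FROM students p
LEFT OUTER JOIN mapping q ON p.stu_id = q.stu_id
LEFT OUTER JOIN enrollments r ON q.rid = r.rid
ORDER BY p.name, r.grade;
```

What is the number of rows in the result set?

Joins associate left-to-right: students LEFT JOIN mapping on stu_id gives 5 intermediate row(s).
Then LEFT JOIN `enrollments r` on rid: each of those 5 rows is kept; rows whose q.rid has no match in r get NULL for r's columns.
Result: 5 row(s).

5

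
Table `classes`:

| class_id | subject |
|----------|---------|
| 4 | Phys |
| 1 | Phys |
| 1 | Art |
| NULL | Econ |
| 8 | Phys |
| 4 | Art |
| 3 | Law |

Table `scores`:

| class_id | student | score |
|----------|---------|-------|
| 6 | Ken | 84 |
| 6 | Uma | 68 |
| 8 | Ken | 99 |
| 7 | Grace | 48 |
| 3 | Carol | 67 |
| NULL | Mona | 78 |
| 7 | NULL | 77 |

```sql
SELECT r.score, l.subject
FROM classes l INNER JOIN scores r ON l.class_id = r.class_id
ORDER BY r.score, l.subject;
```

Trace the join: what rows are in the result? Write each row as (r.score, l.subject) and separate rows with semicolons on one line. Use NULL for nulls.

(67, Law); (99, Phys)

INNER JOIN keeps only pairs where the ON condition holds.
Matching on l.class_id = r.class_id. A NULL in a compared column never satisfies the condition.
Matched pairs: 2.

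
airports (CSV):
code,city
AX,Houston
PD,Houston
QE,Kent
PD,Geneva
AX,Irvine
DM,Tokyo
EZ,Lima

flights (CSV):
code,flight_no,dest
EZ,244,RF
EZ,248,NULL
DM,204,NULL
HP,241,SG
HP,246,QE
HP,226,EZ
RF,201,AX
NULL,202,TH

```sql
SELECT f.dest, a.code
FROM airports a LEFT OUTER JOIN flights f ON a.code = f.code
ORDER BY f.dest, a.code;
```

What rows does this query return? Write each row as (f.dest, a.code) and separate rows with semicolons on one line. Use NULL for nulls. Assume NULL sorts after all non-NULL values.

(RF, EZ); (NULL, AX); (NULL, AX); (NULL, DM); (NULL, EZ); (NULL, PD); (NULL, PD); (NULL, QE)

LEFT JOIN keeps every row from `airports`; unmatched rows get NULL for `flights`'s columns.
Matching on a.code = f.code. A NULL in a compared column never satisfies the condition.
- code=AX: no f row matches, row kept with f columns NULL.
- code=PD: no f row matches, row kept with f columns NULL.
- code=QE: no f row matches, row kept with f columns NULL.
- code=PD: no f row matches, row kept with f columns NULL.
- code=AX: no f row matches, row kept with f columns NULL.
- code=DM: 1 matching f row(s), so 1 row(s) emitted.
- code=EZ: 2 matching f row(s), so 2 row(s) emitted.
After projecting and ordering:
f.dest | a.code
RF | EZ
NULL | AX
NULL | AX
NULL | DM
NULL | EZ
NULL | PD
NULL | PD
NULL | QE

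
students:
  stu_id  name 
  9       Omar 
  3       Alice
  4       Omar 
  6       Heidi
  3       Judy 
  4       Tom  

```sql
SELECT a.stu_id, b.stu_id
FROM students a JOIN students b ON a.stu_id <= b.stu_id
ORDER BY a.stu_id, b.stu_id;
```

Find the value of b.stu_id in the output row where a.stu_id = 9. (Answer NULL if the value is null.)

9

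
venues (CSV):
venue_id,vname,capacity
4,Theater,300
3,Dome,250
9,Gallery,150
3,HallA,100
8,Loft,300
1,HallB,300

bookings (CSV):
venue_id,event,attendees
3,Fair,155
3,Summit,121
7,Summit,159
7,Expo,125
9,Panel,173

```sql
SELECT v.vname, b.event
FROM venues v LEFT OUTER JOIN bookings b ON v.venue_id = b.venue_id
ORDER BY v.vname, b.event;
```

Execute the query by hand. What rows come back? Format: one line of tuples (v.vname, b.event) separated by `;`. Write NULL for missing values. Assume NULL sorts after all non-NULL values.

LEFT JOIN keeps every row from `venues`; unmatched rows get NULL for `bookings`'s columns.
Matching on v.venue_id = b.venue_id.
- v (venue_id=4) has no partner → padded with NULL.
- v (venue_id=3) pairs with 2 row(s) of b.
- v (venue_id=9) pairs with 1 row(s) of b.
- v (venue_id=3) pairs with 2 row(s) of b.
- v (venue_id=8) has no partner → padded with NULL.
- v (venue_id=1) has no partner → padded with NULL.
After projecting and ordering:
v.vname | b.event
Dome | Fair
Dome | Summit
Gallery | Panel
HallA | Fair
HallA | Summit
HallB | NULL
Loft | NULL
Theater | NULL

(Dome, Fair); (Dome, Summit); (Gallery, Panel); (HallA, Fair); (HallA, Summit); (HallB, NULL); (Loft, NULL); (Theater, NULL)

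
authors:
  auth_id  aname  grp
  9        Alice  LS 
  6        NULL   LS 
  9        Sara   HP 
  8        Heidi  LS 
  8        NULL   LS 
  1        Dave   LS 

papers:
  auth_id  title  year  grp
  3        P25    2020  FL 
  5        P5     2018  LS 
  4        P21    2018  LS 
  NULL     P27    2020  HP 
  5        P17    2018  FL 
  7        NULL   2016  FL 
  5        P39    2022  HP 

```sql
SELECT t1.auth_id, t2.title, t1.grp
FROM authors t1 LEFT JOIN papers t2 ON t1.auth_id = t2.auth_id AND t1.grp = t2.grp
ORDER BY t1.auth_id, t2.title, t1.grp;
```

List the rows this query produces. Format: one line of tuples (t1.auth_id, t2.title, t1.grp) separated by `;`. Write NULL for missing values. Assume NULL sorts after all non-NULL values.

LEFT JOIN keeps every row from `authors`; unmatched rows get NULL for `papers`'s columns.
Matching on t1.auth_id = t2.auth_id AND t1.grp = t2.grp. A NULL in a compared column never satisfies the condition.
Matched pairs: 0; unmatched t1 rows kept: 6.

(1, NULL, LS); (6, NULL, LS); (8, NULL, LS); (8, NULL, LS); (9, NULL, HP); (9, NULL, LS)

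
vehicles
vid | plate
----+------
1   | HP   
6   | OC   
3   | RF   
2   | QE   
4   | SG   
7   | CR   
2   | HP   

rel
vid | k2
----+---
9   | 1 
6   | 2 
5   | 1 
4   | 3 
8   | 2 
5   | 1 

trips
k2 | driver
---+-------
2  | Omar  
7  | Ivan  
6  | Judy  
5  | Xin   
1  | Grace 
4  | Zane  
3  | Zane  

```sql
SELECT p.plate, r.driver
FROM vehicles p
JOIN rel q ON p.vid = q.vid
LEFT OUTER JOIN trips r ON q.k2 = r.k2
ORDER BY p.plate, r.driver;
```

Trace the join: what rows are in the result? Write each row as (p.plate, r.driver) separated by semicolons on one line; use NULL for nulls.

(OC, Omar); (SG, Zane)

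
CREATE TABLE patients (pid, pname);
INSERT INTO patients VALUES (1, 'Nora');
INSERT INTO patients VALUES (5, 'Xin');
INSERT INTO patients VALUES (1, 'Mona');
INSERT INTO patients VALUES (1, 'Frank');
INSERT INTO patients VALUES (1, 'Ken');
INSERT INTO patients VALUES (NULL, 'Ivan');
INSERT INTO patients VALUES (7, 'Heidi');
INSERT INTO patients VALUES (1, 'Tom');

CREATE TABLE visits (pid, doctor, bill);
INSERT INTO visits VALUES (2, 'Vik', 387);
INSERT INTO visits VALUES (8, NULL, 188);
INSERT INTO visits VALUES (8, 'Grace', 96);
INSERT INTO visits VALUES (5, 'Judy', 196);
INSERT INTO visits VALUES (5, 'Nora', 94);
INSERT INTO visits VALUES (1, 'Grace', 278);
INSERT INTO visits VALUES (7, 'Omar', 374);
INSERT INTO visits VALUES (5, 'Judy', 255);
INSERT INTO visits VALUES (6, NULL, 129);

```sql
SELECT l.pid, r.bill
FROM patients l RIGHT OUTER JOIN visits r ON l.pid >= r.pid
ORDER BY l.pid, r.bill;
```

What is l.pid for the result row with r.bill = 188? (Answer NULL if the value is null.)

RIGHT JOIN keeps every row from `visits`; unmatched rows get NULL for `patients`'s columns.
Matching on l.pid >= r.pid. A NULL in a compared column never satisfies the condition.
- l[0] pid=1 → 1 match(es) in r → 1 row(s).
- l[1] pid=5 → 5 match(es) in r → 5 row(s).
- l[2] pid=1 → 1 match(es) in r → 1 row(s).
- l[3] pid=1 → 1 match(es) in r → 1 row(s).
- l[4] pid=1 → 1 match(es) in r → 1 row(s).
- l[5] pid=NULL → no match.
- l[6] pid=7 → 7 match(es) in r → 7 row(s).
- l[7] pid=1 → 1 match(es) in r → 1 row(s).
- 2 row(s) from r found no l partner → padded with NULL.

NULL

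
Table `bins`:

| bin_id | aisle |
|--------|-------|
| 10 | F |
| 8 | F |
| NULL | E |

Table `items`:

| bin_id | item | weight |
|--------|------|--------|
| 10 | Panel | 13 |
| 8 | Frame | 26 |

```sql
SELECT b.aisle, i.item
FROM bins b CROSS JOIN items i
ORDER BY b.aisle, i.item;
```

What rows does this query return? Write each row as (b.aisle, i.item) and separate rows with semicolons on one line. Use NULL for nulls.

(E, Frame); (E, Panel); (F, Frame); (F, Frame); (F, Panel); (F, Panel)

CROSS JOIN pairs every row of `bins` with every row of `items`: 3 × 2 = 6 rows.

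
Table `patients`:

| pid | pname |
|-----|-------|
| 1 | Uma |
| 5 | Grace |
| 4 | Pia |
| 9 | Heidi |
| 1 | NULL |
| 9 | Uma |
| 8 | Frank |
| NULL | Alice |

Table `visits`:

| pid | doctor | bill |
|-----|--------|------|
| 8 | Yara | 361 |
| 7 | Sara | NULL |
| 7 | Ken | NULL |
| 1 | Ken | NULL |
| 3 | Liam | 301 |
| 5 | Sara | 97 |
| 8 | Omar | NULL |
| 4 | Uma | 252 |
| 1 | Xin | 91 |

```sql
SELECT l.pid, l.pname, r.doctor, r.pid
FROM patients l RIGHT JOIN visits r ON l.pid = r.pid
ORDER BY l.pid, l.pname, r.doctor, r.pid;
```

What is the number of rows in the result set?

11

RIGHT JOIN keeps every row from `visits`; unmatched rows get NULL for `patients`'s columns.
Matching on l.pid = r.pid. A NULL in a compared column never satisfies the condition.
- l[0] pid=1 → 2 match(es) in r → 2 row(s).
- l[1] pid=5 → 1 match(es) in r → 1 row(s).
- l[2] pid=4 → 1 match(es) in r → 1 row(s).
- l[3] pid=9 → no match.
- l[4] pid=1 → 2 match(es) in r → 2 row(s).
- l[5] pid=9 → no match.
- l[6] pid=8 → 2 match(es) in r → 2 row(s).
- l[7] pid=NULL → no match.
- 3 r row(s) had no l match → kept, l columns NULL.
Total: 8 matched + 3 padded = 11 rows.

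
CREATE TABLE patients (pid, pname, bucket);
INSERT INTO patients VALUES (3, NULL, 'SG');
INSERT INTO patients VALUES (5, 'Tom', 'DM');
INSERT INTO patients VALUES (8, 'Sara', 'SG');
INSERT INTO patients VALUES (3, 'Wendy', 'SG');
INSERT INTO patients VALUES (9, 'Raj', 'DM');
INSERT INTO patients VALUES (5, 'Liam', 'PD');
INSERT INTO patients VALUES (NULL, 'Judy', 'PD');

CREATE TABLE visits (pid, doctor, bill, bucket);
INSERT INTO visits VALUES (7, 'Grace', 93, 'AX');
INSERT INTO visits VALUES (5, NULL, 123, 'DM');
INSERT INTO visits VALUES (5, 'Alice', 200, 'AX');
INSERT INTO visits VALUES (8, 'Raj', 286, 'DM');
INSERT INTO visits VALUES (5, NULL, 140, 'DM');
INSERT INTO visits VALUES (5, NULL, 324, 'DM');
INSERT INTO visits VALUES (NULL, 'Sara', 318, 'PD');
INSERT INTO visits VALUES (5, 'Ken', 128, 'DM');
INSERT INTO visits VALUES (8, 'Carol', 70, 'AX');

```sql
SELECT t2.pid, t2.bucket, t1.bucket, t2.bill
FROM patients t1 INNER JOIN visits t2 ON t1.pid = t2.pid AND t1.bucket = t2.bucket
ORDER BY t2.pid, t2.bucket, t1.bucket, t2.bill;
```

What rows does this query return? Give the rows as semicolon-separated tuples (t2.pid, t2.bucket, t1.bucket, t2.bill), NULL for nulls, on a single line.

INNER JOIN keeps only pairs where the ON condition holds.
Matching on t1.pid = t2.pid AND t1.bucket = t2.bucket. A NULL in a compared column never satisfies the condition.
- t1 row (pid=3, bucket=SG): no match → dropped.
- t1 row (pid=5, bucket=DM): matches 4 t2 row(s) → 4 output row(s).
- t1 row (pid=8, bucket=SG): no match → dropped.
- t1 row (pid=3, bucket=SG): no match → dropped.
- t1 row (pid=9, bucket=DM): no match → dropped.
- t1 row (pid=5, bucket=PD): no match → dropped.
- t1 row (pid=NULL, bucket=PD): no match → dropped.
After projecting and ordering:
t2.pid | t2.bucket | t1.bucket | t2.bill
5 | DM | DM | 123
5 | DM | DM | 128
5 | DM | DM | 140
5 | DM | DM | 324

(5, DM, DM, 123); (5, DM, DM, 128); (5, DM, DM, 140); (5, DM, DM, 324)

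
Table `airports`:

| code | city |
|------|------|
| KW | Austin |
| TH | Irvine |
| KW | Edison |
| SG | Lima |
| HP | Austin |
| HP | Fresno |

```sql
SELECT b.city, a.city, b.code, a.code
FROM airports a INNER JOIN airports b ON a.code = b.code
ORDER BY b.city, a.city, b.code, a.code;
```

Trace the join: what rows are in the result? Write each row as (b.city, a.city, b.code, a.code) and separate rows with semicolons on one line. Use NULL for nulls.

(Austin, Austin, HP, HP); (Austin, Austin, KW, KW); (Austin, Edison, KW, KW); (Austin, Fresno, HP, HP); (Edison, Austin, KW, KW); (Edison, Edison, KW, KW); (Fresno, Austin, HP, HP); (Fresno, Fresno, HP, HP); (Irvine, Irvine, TH, TH); (Lima, Lima, SG, SG)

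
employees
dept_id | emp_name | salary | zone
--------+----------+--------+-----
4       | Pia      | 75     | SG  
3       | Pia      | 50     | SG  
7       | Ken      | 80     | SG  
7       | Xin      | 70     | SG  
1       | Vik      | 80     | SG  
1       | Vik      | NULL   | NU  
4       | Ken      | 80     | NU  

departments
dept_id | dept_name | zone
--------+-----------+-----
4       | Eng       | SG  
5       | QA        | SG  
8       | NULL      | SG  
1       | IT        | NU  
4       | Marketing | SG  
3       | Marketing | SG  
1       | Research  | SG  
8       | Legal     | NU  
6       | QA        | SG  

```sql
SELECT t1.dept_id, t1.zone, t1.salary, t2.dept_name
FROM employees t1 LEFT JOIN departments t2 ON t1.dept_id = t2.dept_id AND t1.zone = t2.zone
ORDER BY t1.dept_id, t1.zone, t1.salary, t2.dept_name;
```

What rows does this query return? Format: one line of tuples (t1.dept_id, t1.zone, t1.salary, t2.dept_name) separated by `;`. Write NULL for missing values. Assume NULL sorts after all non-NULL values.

(1, NU, NULL, IT); (1, SG, 80, Research); (3, SG, 50, Marketing); (4, NU, 80, NULL); (4, SG, 75, Eng); (4, SG, 75, Marketing); (7, SG, 70, NULL); (7, SG, 80, NULL)

LEFT JOIN keeps every row from `employees`; unmatched rows get NULL for `departments`'s columns.
Matching on t1.dept_id = t2.dept_id AND t1.zone = t2.zone.
- dept_id=4, zone=SG: 2 matching t2 row(s), so 2 row(s) emitted.
- dept_id=3, zone=SG: 1 matching t2 row(s), so 1 row(s) emitted.
- dept_id=7, zone=SG: no t2 row matches, row kept with t2 columns NULL.
- dept_id=7, zone=SG: no t2 row matches, row kept with t2 columns NULL.
- dept_id=1, zone=SG: 1 matching t2 row(s), so 1 row(s) emitted.
- dept_id=1, zone=NU: 1 matching t2 row(s), so 1 row(s) emitted.
- dept_id=4, zone=NU: no t2 row matches, row kept with t2 columns NULL.
After projecting and ordering:
t1.dept_id | t1.zone | t1.salary | t2.dept_name
1 | NU | NULL | IT
1 | SG | 80 | Research
3 | SG | 50 | Marketing
4 | NU | 80 | NULL
4 | SG | 75 | Eng
4 | SG | 75 | Marketing
7 | SG | 70 | NULL
7 | SG | 80 | NULL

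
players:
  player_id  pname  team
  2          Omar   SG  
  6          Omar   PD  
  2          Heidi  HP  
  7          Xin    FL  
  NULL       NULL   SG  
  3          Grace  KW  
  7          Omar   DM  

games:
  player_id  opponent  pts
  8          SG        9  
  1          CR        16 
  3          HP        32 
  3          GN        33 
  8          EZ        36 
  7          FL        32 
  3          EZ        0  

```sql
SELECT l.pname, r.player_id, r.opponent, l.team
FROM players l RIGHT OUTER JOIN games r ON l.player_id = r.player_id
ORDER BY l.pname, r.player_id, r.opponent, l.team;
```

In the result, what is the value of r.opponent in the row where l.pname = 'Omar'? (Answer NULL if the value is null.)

FL

RIGHT JOIN keeps every row from `games`; unmatched rows get NULL for `players`'s columns.
Matching on l.player_id = r.player_id. A NULL in a compared column never satisfies the condition.
- player_id=2: no matching r row.
- player_id=6: no matching r row.
- player_id=2: no matching r row.
- player_id=7: 1 matching r row(s), so 1 row(s) emitted.
- player_id=NULL: no matching r row.
- player_id=3: 3 matching r row(s), so 3 row(s) emitted.
- player_id=7: 1 matching r row(s), so 1 row(s) emitted.
- plus 3 unmatched r row(s), each kept with NULL l columns.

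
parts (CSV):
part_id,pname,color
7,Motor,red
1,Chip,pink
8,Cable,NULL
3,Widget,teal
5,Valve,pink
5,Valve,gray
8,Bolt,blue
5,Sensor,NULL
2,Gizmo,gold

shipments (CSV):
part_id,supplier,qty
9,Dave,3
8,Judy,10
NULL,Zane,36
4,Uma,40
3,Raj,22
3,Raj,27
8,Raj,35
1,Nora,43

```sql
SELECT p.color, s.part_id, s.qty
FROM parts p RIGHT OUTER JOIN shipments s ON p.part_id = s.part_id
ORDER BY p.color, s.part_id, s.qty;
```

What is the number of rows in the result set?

10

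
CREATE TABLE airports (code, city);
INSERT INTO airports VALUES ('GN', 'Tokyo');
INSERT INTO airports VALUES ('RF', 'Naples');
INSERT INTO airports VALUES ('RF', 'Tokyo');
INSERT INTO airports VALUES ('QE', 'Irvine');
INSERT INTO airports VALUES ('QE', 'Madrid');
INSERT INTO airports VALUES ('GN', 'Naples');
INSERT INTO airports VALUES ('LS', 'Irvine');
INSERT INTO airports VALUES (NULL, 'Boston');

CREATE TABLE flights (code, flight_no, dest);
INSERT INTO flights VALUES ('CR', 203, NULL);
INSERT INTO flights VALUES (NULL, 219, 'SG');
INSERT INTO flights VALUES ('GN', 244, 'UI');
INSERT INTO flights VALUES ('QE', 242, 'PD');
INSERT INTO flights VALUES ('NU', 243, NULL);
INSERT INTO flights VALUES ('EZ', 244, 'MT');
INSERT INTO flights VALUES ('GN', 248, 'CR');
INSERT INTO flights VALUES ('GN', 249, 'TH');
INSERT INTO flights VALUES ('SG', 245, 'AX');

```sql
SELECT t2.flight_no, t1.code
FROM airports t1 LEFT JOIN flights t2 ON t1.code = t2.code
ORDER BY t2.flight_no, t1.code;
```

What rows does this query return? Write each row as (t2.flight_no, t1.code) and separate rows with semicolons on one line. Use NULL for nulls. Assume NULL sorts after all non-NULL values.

LEFT JOIN keeps every row from `airports`; unmatched rows get NULL for `flights`'s columns.
Matching on t1.code = t2.code. A NULL in a compared column never satisfies the condition.
Matched pairs: 8; unmatched t1 rows kept: 4.

(242, QE); (242, QE); (244, GN); (244, GN); (248, GN); (248, GN); (249, GN); (249, GN); (NULL, LS); (NULL, RF); (NULL, RF); (NULL, NULL)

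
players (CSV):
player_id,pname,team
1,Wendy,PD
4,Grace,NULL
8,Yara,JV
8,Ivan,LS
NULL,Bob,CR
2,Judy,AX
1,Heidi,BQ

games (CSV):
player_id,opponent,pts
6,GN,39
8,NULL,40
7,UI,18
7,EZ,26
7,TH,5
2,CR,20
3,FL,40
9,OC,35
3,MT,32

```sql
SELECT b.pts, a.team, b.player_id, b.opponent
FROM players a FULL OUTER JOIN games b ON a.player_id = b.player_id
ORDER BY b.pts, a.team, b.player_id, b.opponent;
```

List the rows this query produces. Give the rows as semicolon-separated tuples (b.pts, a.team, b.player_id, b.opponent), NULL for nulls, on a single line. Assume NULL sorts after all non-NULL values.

FULL OUTER JOIN keeps every row from both sides; unmatched rows get NULL for the other side's columns.
Matching on a.player_id = b.player_id. A NULL in a compared column never satisfies the condition.
Matched pairs: 3; unmatched a rows kept: 4; unmatched b rows kept: 7.

(5, NULL, 7, TH); (18, NULL, 7, UI); (20, AX, 2, CR); (26, NULL, 7, EZ); (32, NULL, 3, MT); (35, NULL, 9, OC); (39, NULL, 6, GN); (40, JV, 8, NULL); (40, LS, 8, NULL); (40, NULL, 3, FL); (NULL, BQ, NULL, NULL); (NULL, CR, NULL, NULL); (NULL, PD, NULL, NULL); (NULL, NULL, NULL, NULL)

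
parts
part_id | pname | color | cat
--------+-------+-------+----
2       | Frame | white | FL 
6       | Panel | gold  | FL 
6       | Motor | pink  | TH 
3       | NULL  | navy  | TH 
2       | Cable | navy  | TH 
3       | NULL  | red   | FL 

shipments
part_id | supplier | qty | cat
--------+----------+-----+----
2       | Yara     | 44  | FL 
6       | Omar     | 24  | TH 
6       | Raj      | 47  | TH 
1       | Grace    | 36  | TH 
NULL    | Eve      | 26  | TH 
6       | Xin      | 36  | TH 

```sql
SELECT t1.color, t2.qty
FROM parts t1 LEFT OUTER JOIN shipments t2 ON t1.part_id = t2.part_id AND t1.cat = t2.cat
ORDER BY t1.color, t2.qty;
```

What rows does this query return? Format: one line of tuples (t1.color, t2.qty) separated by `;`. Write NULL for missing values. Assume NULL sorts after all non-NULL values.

(gold, NULL); (navy, NULL); (navy, NULL); (pink, 24); (pink, 36); (pink, 47); (red, NULL); (white, 44)

LEFT JOIN keeps every row from `parts`; unmatched rows get NULL for `shipments`'s columns.
Matching on t1.part_id = t2.part_id AND t1.cat = t2.cat. A NULL in a compared column never satisfies the condition.
- t1 row (part_id=2, cat=FL): matches 1 t2 row(s) → 1 output row(s).
- t1 row (part_id=6, cat=FL): no match → kept, t2 columns NULL.
- t1 row (part_id=6, cat=TH): matches 3 t2 row(s) → 3 output row(s).
- t1 row (part_id=3, cat=TH): no match → kept, t2 columns NULL.
- t1 row (part_id=2, cat=TH): no match → kept, t2 columns NULL.
- t1 row (part_id=3, cat=FL): no match → kept, t2 columns NULL.
After projecting and ordering:
t1.color | t2.qty
gold | NULL
navy | NULL
navy | NULL
pink | 24
pink | 36
pink | 47
red | NULL
white | 44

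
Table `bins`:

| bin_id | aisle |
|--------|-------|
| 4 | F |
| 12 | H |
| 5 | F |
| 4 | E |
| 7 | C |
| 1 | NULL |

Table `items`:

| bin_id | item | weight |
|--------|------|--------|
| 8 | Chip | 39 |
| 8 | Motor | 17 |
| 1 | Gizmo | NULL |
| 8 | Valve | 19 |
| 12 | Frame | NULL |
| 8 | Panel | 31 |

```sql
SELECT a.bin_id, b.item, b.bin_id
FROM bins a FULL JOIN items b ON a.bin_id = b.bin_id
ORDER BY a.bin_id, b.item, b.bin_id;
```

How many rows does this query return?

10

FULL OUTER JOIN keeps every row from both sides; unmatched rows get NULL for the other side's columns.
Matching on a.bin_id = b.bin_id.
- a (bin_id=4) has no partner → padded with NULL.
- a (bin_id=12) pairs with 1 row(s) of b.
- a (bin_id=5) has no partner → padded with NULL.
- a (bin_id=4) has no partner → padded with NULL.
- a (bin_id=7) has no partner → padded with NULL.
- a (bin_id=1) pairs with 1 row(s) of b.
- plus 4 unmatched b row(s), each kept with NULL a columns.
Total: 2 matched + 8 padded = 10 rows.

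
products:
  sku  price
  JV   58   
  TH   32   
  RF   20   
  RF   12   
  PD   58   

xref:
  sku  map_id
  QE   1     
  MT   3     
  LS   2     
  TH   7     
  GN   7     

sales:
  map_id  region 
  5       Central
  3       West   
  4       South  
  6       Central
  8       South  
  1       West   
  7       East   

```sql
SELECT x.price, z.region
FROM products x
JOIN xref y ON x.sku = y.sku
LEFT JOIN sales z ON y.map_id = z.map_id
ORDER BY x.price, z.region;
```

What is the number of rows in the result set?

1

Step 1 — x INNER JOIN y on sku → 1 row(s).
Then LEFT JOIN `sales z` on map_id: each of those 1 rows is kept; rows whose y.map_id has no match in z get NULL for z's columns.
Result: 1 row(s).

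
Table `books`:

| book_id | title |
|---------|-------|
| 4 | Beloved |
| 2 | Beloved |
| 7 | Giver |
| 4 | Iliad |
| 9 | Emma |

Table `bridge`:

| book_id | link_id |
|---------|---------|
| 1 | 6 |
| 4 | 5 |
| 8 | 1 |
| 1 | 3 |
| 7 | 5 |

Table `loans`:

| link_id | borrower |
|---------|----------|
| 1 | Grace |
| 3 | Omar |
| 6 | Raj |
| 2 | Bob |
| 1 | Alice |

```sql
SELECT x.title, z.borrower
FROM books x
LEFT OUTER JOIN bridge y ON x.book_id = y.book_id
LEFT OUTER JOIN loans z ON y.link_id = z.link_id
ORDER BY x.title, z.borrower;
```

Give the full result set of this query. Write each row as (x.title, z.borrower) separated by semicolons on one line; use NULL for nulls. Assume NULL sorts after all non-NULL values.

(Beloved, NULL); (Beloved, NULL); (Emma, NULL); (Giver, NULL); (Iliad, NULL)

Step 1 — x LEFT JOIN y on book_id → 5 row(s).
Then LEFT JOIN `loans z` on link_id: each of those 5 rows is kept; rows whose y.link_id has no match in z get NULL for z's columns.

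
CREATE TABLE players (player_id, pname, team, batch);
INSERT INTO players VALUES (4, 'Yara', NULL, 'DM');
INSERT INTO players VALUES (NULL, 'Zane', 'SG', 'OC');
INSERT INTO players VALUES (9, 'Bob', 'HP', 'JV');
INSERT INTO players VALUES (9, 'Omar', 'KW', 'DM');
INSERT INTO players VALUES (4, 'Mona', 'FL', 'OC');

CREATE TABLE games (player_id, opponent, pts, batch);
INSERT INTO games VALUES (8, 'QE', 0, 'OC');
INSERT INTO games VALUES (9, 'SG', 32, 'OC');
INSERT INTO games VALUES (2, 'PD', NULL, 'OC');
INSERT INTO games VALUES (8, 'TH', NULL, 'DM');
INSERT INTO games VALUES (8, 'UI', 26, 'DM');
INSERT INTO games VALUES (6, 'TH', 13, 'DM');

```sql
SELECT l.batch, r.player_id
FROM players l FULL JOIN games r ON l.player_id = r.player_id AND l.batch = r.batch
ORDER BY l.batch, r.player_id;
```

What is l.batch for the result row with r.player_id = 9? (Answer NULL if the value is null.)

FULL OUTER JOIN keeps every row from both sides; unmatched rows get NULL for the other side's columns.
Matching on l.player_id = r.player_id AND l.batch = r.batch. A NULL in a compared column never satisfies the condition.
- l (player_id=4, batch=DM) has no partner → padded with NULL.
- l (player_id=NULL, batch=OC) has no partner → padded with NULL.
- l (player_id=9, batch=JV) has no partner → padded with NULL.
- l (player_id=9, batch=DM) has no partner → padded with NULL.
- l (player_id=4, batch=OC) has no partner → padded with NULL.
- plus 6 unmatched r row(s), each kept with NULL l columns.

NULL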